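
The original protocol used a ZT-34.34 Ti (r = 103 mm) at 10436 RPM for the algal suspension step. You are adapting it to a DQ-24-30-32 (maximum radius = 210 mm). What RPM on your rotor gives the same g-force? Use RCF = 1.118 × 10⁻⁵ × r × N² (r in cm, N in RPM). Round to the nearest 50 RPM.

≈ 7300 RPM

Original rotor: r = 103 mm = 10.3 cm
RCF_original = 1.118 × 10⁻⁵ × 10.3 × (10436)² = 1.118 × 10⁻⁵ × 10.3 × 108,910,096 ≈ 12,541.4 × g
Your rotor: r = 210 mm = 21.0 cm
12,541.4 = 1.118 × 10⁻⁵ × 21 × N²
N² = 12,541.4 / (23.478 × 10⁻⁵) = 53,417,668
N ≈ √53,417,668 ≈ 7,308.7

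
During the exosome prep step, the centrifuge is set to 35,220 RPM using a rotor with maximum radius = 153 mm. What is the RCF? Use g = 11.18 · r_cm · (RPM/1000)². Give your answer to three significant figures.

RCF ≈ 212000 ×g

r = 153 mm = 15.3 cm
RCF = 11.18 × 15.3 × (35.22)² = 11.18 × 15.3 × 1,240.4484 ≈ 212,183.7 × g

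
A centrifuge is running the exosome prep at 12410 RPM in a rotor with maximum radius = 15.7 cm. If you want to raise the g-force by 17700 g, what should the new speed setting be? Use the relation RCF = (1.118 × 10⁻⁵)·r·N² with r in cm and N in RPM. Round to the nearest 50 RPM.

≈ 15950 RPM

Current RCF = 1.118 × 10⁻⁵ × 15.7 × (12410)² = 1.118 × 10⁻⁵ × 15.7 × 154,008,100 ≈ 27,032.4 × g
Target RCF = 27,032.4 + 17,700 = 44,732.4 × g
N² = 44,732.4 / (17.5526 × 10⁻⁵) = 254,847,715
N ≈ √254,847,715 ≈ 15,964.0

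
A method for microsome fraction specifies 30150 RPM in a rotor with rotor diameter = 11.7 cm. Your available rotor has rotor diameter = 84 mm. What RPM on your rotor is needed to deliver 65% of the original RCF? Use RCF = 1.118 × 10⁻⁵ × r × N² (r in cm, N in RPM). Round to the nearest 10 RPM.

≈ 28690 RPM

Original rotor: r = 11.7 / 2 = 5.85 cm
RCF = 1.118 × 10⁻⁵ × r × N²
RCF_original = 1.118 × 10⁻⁵ × 5.85 × (30150)² = 1.118 × 10⁻⁵ × 5.85 × 909,022,500 ≈ 59,452.8 × g
Target RCF = 0.65 × 59,452.8 ≈ 38,644.3 × g
Your rotor: r = 84 mm / 2 = 42 mm = 4.2 cm
38,644.3 = 1.118 × 10⁻⁵ × 4.2 × N²
N² = 38,644.3 / (4.6956 × 10⁻⁵) = 822,989,607
N ≈ √822,989,607 ≈ 28,687.8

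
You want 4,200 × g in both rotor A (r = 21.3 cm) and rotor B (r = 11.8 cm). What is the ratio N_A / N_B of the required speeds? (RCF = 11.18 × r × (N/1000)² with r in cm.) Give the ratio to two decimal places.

0.74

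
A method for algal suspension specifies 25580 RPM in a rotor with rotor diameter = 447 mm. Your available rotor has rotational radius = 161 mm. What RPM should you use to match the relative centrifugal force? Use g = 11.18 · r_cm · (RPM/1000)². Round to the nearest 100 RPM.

30100 RPM

Original rotor: r = 447 mm / 2 = 223.5 mm = 22.35 cm
RCF_original = 11.18 × 22.35 × (25.58)² = 11.18 × 22.35 × 654.3364 ≈ 163,501 × g
Your rotor: r = 161 mm = 16.1 cm
163,501 = 11.18 × 16.1 × (N/1000)²
(N/1000)² = 163,501 / 179.998 = 908.349
N = 1000 × √908.349 ≈ 30,138.8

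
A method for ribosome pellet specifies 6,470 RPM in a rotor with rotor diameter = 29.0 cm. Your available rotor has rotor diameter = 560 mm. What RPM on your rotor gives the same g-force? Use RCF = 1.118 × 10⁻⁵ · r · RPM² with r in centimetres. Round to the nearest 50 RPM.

≈ 4650 RPM

Original rotor: r = 29.0 / 2 = 14.5 cm
RCF = 1.118 × 10⁻⁵ × r × N²
RCF_original = 1.118 × 10⁻⁵ × 14.5 × (6470)² = 1.118 × 10⁻⁵ × 14.5 × 41,860,900 ≈ 6,786.1 × g
Your rotor: r = 560 mm / 2 = 280 mm = 28 cm
6,786.1 = 1.118 × 10⁻⁵ × 28 × N²
N² = 6,786.1 / (31.304 × 10⁻⁵) = 21,678,060
N ≈ √21,678,060 ≈ 4,656.0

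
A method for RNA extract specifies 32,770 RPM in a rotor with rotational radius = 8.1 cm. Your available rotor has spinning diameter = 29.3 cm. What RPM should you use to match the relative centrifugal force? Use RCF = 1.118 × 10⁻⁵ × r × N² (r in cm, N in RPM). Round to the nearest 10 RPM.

RCF_original = 1.118 × 10⁻⁵ × 8.1 × (32770)² = 1.118 × 10⁻⁵ × 8.1 × 1,073,872,900 ≈ 97,247.8 × g
Your rotor: r = 29.3 / 2 = 14.65 cm
97,247.8 = 1.118 × 10⁻⁵ × 14.65 × N²
N² = 97,247.8 / (16.3787 × 10⁻⁵) = 593,745,535
N ≈ √593,745,535 ≈ 24,366.9

24370 RPM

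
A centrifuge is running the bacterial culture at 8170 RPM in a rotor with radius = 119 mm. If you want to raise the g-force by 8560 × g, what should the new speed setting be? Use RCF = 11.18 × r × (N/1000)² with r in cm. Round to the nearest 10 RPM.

r = 119 mm = 11.9 cm
Current RCF = 11.18 × 11.9 × (8.17)² = 11.18 × 11.9 × 66.7489 ≈ 8,880.4 × g
Target RCF = 8,880.4 + 8,560 = 17,440.4 × g
(N/1000)² = 17,440.4 / 133.042 = 131.0894
N = 1000 × √131.0894 ≈ 11,449.4

N₂ ≈ 11450 RPM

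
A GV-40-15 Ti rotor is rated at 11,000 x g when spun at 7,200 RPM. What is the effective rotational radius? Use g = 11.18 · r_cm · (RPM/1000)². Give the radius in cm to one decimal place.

11000 = 11.18 × r × (7.2)²
r = 11000 / (11.18 × 51.84) = 11000 / 579.5712 ≈ 18.980 cm

19.0 cm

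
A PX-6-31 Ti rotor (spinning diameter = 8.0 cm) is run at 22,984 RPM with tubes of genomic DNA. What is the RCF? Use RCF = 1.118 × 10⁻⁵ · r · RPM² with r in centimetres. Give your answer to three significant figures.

23600 × g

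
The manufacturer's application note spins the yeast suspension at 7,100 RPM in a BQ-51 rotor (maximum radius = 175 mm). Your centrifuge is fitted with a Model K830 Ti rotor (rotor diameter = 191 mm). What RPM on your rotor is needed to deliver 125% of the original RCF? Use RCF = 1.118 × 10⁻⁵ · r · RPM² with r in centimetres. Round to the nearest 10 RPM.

Original rotor: r = 175 mm = 17.5 cm
RCF_original = 1.118 × 10⁻⁵ × 17.5 × (7100)² = 1.118 × 10⁻⁵ × 17.5 × 50,410,000 ≈ 9,862.7 × g
Target RCF = 1.25 × 9,862.7 ≈ 12,328.4 × g
Your rotor: r = 191 mm / 2 = 95.5 mm = 9.55 cm
12,328.4 = 1.118 × 10⁻⁵ × 9.55 × N²
N² = 12,328.4 / (10.6769 × 10⁻⁵) = 115,467,973
N ≈ √115,467,973 ≈ 10,745.6

≈ 10750 RPM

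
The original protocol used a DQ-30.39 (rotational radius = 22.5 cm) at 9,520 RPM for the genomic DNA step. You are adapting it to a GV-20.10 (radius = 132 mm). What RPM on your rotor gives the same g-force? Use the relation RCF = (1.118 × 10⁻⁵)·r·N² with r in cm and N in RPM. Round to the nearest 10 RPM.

RCF = 1.118 × 10⁻⁵ × r × N²
RCF_original = 1.118 × 10⁻⁵ × 22.5 × (9520)² = 1.118 × 10⁻⁵ × 22.5 × 90,630,400 ≈ 22,798.1 × g
Your rotor: r = 132 mm = 13.2 cm
22,798.1 = 1.118 × 10⁻⁵ × 13.2 × N²
N² = 22,798.1 / (14.7576 × 10⁻⁵) = 154,483,791
N ≈ √154,483,791 ≈ 12,429.2

≈ 12430 RPM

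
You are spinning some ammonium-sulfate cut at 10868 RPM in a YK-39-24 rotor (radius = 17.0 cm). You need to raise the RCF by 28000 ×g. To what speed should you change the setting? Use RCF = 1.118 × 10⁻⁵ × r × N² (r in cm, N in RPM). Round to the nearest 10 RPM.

Current RCF = 1.118 × 10⁻⁵ × 17 × (10868)² = 1.118 × 10⁻⁵ × 17 × 118,113,424 ≈ 22,448.6 × g
Target RCF = 22,448.6 + 28,000 = 50,448.6 × g
N² = 50,448.6 / (19.006 × 10⁻⁵) = 265,435,126
N ≈ √265,435,126 ≈ 16,292.2

16290 RPM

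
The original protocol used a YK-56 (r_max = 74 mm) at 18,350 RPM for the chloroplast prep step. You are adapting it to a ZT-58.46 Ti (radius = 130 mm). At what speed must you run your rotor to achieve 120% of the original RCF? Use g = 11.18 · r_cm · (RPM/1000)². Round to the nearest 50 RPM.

Original rotor: r = 74 mm = 7.4 cm
RCF = 11.18 × r × (N/1000)²
RCF_original = 11.18 × 7.4 × (18.35)² = 11.18 × 7.4 × 336.7225 ≈ 27,857.7 × g
Target RCF = 1.2 × 27,857.7 ≈ 33,429.2 × g
Your rotor: r = 130 mm = 13.0 cm
33,429.2 = 11.18 × 13 × (N/1000)²
(N/1000)² = 33,429.2 / 145.34 = 230.0069
N = 1000 × √230.0069 ≈ 15,166.0

≈ 15150 RPM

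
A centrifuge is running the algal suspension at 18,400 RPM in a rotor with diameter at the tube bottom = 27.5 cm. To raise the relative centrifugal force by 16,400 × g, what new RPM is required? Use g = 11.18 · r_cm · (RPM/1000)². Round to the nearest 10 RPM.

≈ 21100 RPM

r = 27.5 / 2 = 13.75 cm
Current RCF = 11.18 × 13.75 × (18.4)² = 11.18 × 13.75 × 338.56 ≈ 52,045.1 × g
Target RCF = 52,045.1 + 16,400 = 68,445.1 × g
(N/1000)² = 68,445.1 / 153.725 = 445.2438
N = 1000 × √445.2438 ≈ 21,100.8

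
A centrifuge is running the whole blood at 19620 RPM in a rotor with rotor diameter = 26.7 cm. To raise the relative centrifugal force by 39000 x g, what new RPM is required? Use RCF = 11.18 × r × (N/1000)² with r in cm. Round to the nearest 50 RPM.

N₂ ≈ 25400 RPM

r = 26.7 / 2 = 13.35 cm
Current RCF = 11.18 × 13.35 × (19.62)² = 11.18 × 13.35 × 384.9444 ≈ 57,454.1 × g
Target RCF = 57,454.1 + 39,000 = 96,454.1 × g
(N/1000)² = 96,454.1 / 149.253 = 646.2456
N = 1000 × √646.2456 ≈ 25,421.4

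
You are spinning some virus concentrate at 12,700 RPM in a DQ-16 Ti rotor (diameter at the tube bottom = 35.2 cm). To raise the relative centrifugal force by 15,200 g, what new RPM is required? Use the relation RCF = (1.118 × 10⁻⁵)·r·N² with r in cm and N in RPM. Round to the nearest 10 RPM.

r = 35.2 / 2 = 17.6 cm
Current RCF = 1.118 × 10⁻⁵ × 17.6 × (12700)² = 1.118 × 10⁻⁵ × 17.6 × 161,290,000 ≈ 31,736.7 × g
Target RCF = 31,736.7 + 15,200 = 46,936.7 × g
N² = 46,936.7 / (19.6768 × 10⁻⁵) = 238,538,279
N ≈ √238,538,279 ≈ 15,444.7

≈ 15440 RPM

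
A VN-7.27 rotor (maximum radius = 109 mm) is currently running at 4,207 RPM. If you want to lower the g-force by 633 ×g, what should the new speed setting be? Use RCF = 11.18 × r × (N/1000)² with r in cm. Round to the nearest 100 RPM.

3500 RPM

r = 109 mm = 10.9 cm
Current RCF = 11.18 × 10.9 × (4.207)² = 11.18 × 10.9 × 17.698849 ≈ 2,156.8 × g
Target RCF = 2,156.8 − 633 = 1,523.8 × g
(N/1000)² = 1,523.8 / 121.862 = 12.50431
N = 1000 × √12.50431 ≈ 3,536.1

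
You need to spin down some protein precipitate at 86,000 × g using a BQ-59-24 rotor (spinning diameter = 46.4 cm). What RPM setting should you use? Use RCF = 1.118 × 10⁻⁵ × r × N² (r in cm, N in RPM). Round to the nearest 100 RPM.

r = 46.4 / 2 = 23.2 cm
RCF = 1.118 × 10⁻⁵ × r × N²
86,000 = 1.118 × 10⁻⁵ × 23.2 × N²
N² = 86,000 / (25.9376 × 10⁻⁵) = 331,564,987
N ≈ √331,564,987 ≈ 18,208.9

N ≈ 18200 RPM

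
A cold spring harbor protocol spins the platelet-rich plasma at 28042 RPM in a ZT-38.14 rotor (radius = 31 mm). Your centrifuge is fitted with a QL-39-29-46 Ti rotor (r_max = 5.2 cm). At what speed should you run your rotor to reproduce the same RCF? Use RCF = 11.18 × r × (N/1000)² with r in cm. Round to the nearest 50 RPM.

21650 RPM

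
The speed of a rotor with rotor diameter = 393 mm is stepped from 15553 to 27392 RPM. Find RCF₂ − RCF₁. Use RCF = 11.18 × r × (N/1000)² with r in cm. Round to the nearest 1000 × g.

r = 393 mm / 2 = 196.5 mm = 19.65 cm
RCF₁ = 11.18 × 19.65 × (15.553)² = 11.18 × 19.65 × 241.895809 ≈ 53,141.4 × g
RCF₂ = 11.18 × 19.65 × (27.392)² = 11.18 × 19.65 × 750.321664 ≈ 164,835.9 × g
Increase = 164,835.9 − 53,141.4 = 111,694.5

≈ 112000 x g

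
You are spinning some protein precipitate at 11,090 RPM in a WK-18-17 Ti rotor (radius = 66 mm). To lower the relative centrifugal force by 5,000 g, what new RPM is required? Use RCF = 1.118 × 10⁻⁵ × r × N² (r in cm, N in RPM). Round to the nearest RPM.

r = 66 mm = 6.6 cm
Current RCF = 1.118 × 10⁻⁵ × 6.6 × (11090)² = 1.118 × 10⁻⁵ × 6.6 × 122,988,100 ≈ 9,075 × g
Target RCF = 9,075 − 5,000 = 4,075 × g
N² = 4,075 / (7.3788 × 10⁻⁵) = 55,225,782
N ≈ √55,225,782 ≈ 7,431.4

N₂ ≈ 7431 RPM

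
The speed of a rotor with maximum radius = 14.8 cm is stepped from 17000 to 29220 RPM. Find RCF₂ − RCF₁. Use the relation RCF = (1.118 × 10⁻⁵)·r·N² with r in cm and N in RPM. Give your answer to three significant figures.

≈ 93500 ×g

RCF₁ = 1.118 × 10⁻⁵ × 14.8 × (17000)² = 1.118 × 10⁻⁵ × 14.8 × 289,000,000 ≈ 47,819.1 × g
RCF₂ = 1.118 × 10⁻⁵ × 14.8 × (29220)² = 1.118 × 10⁻⁵ × 14.8 × 853,808,400 ≈ 141,274.6 × g
Increase = 141,274.6 − 47,819.1 = 93,455.5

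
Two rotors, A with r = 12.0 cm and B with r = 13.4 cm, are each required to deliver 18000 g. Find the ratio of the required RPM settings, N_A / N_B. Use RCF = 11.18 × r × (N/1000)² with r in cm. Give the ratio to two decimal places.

1.06

At fixed RCF, N ∝ 1/√r, so N_A/N_B = √(r_B/r_A) = √(13.4/12.0) = √1.116667 = 1.0567.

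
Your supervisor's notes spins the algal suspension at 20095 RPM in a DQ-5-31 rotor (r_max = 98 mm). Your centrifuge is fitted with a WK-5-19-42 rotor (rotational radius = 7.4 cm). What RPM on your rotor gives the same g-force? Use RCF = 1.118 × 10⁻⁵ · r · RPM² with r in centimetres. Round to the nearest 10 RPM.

Original rotor: r = 98 mm = 9.8 cm
RCF = 1.118 × 10⁻⁵ × r × N²
RCF_original = 1.118 × 10⁻⁵ × 9.8 × (20095)² = 1.118 × 10⁻⁵ × 9.8 × 403,809,025 ≈ 44,242.9 × g
44,242.9 = 1.118 × 10⁻⁵ × 7.4 × N²
N² = 44,242.9 / (8.2732 × 10⁻⁵) = 534,773,727
N ≈ √534,773,727 ≈ 23,125.2

≈ 23130 RPM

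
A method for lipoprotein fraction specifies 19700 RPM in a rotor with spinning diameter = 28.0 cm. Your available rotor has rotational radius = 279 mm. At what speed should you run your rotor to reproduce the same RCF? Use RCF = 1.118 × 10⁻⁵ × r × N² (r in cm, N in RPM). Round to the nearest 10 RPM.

Original rotor: r = 28.0 / 2 = 14 cm
RCF_original = 1.118 × 10⁻⁵ × 14 × (19700)² = 1.118 × 10⁻⁵ × 14 × 388,090,000 ≈ 60,743.8 × g
Your rotor: r = 279 mm = 27.9 cm
60,743.8 = 1.118 × 10⁻⁵ × 27.9 × N²
N² = 60,743.8 / (31.1922 × 10⁻⁵) = 194,740,352
N ≈ √194,740,352 ≈ 13,954.9

≈ 13950 RPM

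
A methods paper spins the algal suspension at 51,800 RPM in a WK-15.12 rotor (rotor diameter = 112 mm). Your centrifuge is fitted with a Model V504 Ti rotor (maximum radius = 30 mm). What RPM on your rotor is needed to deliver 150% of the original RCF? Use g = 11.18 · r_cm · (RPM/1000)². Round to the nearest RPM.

Original rotor: r = 112 mm / 2 = 56 mm = 5.6 cm
RCF_original = 11.18 × 5.6 × (51.8)² = 11.18 × 5.6 × 2,683.24 ≈ 167,992.3 × g
Target RCF = 1.5 × 167,992.3 ≈ 251,988.4 × g
Your rotor: r = 30 mm = 3.0 cm
251,988.4 = 11.18 × 3 × (N/1000)²
(N/1000)² = 251,988.4 / 33.54 = 7513.071
N = 1000 × √7513.071 ≈ 86,678.0

≈ 86678 RPM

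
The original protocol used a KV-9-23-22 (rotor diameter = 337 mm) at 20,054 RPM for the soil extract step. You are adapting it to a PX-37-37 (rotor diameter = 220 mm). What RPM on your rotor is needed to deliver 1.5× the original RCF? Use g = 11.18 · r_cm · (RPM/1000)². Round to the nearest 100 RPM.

≈ 30400 RPM

Original rotor: r = 337 mm / 2 = 168.5 mm = 16.85 cm
RCF_original = 11.18 × 16.85 × (20.054)² = 11.18 × 16.85 × 402.162916 ≈ 75,760.7 × g
Target RCF = 1.5 × 75,760.7 ≈ 113,641 × g
Your rotor: r = 220 mm / 2 = 110 mm = 11 cm
113,641 = 11.18 × 11 × (N/1000)²
(N/1000)² = 113,641 / 122.98 = 924.0608
N = 1000 × √924.0608 ≈ 30,398.4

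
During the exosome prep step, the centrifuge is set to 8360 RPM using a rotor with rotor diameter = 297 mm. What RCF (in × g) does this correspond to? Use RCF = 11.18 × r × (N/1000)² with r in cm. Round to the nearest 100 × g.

r = 297 mm / 2 = 148.5 mm = 14.85 cm
RCF = 11.18 × 14.85 × (8.36)² = 11.18 × 14.85 × 69.8896 ≈ 11,603.3 × g

≈ 11600 × g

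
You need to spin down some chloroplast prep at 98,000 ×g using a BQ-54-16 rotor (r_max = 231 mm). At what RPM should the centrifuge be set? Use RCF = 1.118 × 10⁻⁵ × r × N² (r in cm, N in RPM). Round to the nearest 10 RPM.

≈ 19480 RPM

r = 231 mm = 23.1 cm
RCF = 1.118 × 10⁻⁵ × r × N²
98,000 = 1.118 × 10⁻⁵ × 23.1 × N²
N² = 98,000 / (25.8258 × 10⁻⁵) = 379,465,496
N ≈ √379,465,496 ≈ 19,479.9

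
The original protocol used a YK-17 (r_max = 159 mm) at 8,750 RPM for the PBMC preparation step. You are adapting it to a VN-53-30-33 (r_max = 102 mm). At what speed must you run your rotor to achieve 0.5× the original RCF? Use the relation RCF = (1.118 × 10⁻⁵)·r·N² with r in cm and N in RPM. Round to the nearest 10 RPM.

≈ 7720 RPM

Original rotor: r = 159 mm = 15.9 cm
RCF_original = 1.118 × 10⁻⁵ × 15.9 × (8750)² = 1.118 × 10⁻⁵ × 15.9 × 76,562,500 ≈ 13,609.9 × g
Target RCF = 0.5 × 13,609.9 ≈ 6,804.9 × g
Your rotor: r = 102 mm = 10.2 cm
6,804.9 = 1.118 × 10⁻⁵ × 10.2 × N²
N² = 6,804.9 / (11.4036 × 10⁻⁵) = 59,673,261
N ≈ √59,673,261 ≈ 7,724.8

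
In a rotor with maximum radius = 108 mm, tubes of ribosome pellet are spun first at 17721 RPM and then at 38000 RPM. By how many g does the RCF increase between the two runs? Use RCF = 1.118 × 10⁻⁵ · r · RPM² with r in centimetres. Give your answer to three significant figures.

r = 108 mm = 10.8 cm
RCF₁ = 1.118 × 10⁻⁵ × 10.8 × (17721)² = 1.118 × 10⁻⁵ × 10.8 × 314,033,841 ≈ 37,917.7 × g
RCF₂ = 1.118 × 10⁻⁵ × 10.8 × (38000)² = 1.118 × 10⁻⁵ × 10.8 × 1,444,000,000 ≈ 174,354.3 × g
Increase = 174,354.3 − 37,917.7 = 136,436.6

≈ 136000 g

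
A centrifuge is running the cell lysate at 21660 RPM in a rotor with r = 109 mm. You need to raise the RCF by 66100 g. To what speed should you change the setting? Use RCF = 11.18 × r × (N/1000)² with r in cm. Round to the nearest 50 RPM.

≈ 31800 RPM

r = 109 mm = 10.9 cm
Current RCF = 11.18 × 10.9 × (21.66)² = 11.18 × 10.9 × 469.1556 ≈ 57,172.2 × g
Target RCF = 57,172.2 + 66,100 = 123,272.2 × g
(N/1000)² = 123,272.2 / 121.862 = 1011.572
N = 1000 × √1011.572 ≈ 31,805.2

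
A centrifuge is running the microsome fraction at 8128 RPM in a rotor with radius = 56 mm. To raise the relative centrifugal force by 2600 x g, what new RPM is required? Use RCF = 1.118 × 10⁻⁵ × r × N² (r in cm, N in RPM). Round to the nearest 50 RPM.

r = 56 mm = 5.6 cm
Current RCF = 1.118 × 10⁻⁵ × 5.6 × (8128)² = 1.118 × 10⁻⁵ × 5.6 × 66,064,384 ≈ 4,136.2 × g
Target RCF = 4,136.2 + 2,600 = 6,736.2 × g
N² = 6,736.2 / (6.2608 × 10⁻⁵) = 107,593,279
N ≈ √107,593,279 ≈ 10,372.7

≈ 10350 RPM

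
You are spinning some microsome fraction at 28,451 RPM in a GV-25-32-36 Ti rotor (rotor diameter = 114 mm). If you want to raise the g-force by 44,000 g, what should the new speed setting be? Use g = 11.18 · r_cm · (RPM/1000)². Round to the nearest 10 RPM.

N₂ ≈ 38730 RPM

r = 114 mm / 2 = 57 mm = 5.7 cm
Current RCF = 11.18 × 5.7 × (28.451)² = 11.18 × 5.7 × 809.459401 ≈ 51,583.6 × g
Target RCF = 51,583.6 + 44,000 = 95,583.6 × g
(N/1000)² = 95,583.6 / 63.726 = 1499.915
N = 1000 × √1499.915 ≈ 38,728.7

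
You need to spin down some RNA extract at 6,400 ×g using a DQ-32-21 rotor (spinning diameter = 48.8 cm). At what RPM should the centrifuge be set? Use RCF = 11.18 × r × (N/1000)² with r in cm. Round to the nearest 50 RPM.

N ≈ 4850 RPM

r = 48.8 / 2 = 24.4 cm
6,400 = 11.18 × 24.4 × (N/1000)²
(N/1000)² = 6,400 / 272.792 = 23.4611
N = 1000 × √23.4611 ≈ 4,843.7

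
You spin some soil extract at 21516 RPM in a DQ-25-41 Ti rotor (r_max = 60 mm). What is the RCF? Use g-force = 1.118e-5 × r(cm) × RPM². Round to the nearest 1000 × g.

31000 ×g

r = 60 mm = 6.0 cm
RCF = 1.118 × 10⁻⁵ × 6 × (21516)² = 1.118 × 10⁻⁵ × 6 × 462,938,256 ≈ 31,053.9 × g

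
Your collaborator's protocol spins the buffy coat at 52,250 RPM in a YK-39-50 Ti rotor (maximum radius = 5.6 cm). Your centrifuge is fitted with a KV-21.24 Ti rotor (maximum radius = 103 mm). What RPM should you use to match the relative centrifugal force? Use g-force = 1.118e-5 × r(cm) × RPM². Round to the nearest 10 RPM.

RCF = 1.118 × 10⁻⁵ × r × N²
RCF_original = 1.118 × 10⁻⁵ × 5.6 × (52250)² = 1.118 × 10⁻⁵ × 5.6 × 2,730,062,500 ≈ 170,923.8 × g
Your rotor: r = 103 mm = 10.3 cm
170,923.8 = 1.118 × 10⁻⁵ × 10.3 × N²
N² = 170,923.8 / (11.5154 × 10⁻⁵) = 1,484,306,233
N ≈ √1,484,306,233 ≈ 38,526.7

38530 RPM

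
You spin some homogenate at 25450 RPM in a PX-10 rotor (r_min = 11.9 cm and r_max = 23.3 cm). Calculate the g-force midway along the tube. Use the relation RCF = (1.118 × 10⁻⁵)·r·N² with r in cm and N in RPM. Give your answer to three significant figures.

RCF ≈ 127000 × g

r_avg = (11.9 + 23.3) / 2 = 17.6 cm
RCF = 1.118 × 10⁻⁵ × r × N²
RCF = 1.118 × 10⁻⁵ × 17.6 × (25450)² = 1.118 × 10⁻⁵ × 17.6 × 647,702,500 ≈ 127,447.1 × g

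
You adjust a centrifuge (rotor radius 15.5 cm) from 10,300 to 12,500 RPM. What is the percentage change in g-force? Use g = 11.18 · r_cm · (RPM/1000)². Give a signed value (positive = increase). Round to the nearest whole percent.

RCF ∝ N², so the ratio is (12500/10300)² = (1.213592)² = 1.4728.
Change = 1.4728 − 1 = +0.4728 → +47.3%.

+47%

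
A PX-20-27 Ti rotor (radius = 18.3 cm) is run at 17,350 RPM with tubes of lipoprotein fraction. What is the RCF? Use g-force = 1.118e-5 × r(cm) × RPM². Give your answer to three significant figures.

RCF = 1.118 × 10⁻⁵ × r × N²
RCF = 1.118 × 10⁻⁵ × 18.3 × (17350)² = 1.118 × 10⁻⁵ × 18.3 × 301,022,500 ≈ 61,587.4 × g

61600 × g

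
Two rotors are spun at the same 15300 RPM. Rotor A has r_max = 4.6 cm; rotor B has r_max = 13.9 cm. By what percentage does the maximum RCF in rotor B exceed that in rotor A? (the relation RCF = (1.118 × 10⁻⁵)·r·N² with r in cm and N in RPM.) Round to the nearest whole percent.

At equal RPM, RCF scales linearly with r: ratio = 13.9 / 4.6 = 3.0217.
So rotor B delivers 202.2% more g-force.

202%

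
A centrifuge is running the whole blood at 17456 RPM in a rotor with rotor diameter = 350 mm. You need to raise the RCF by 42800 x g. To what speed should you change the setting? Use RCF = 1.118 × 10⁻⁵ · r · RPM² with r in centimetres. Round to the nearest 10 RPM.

r = 350 mm / 2 = 175 mm = 17.5 cm
Current RCF = 1.118 × 10⁻⁵ × 17.5 × (17456)² = 1.118 × 10⁻⁵ × 17.5 × 304,711,936 ≈ 59,616.9 × g
Target RCF = 59,616.9 + 42,800 = 102,416.9 × g
N² = 102,416.9 / (19.565 × 10⁻⁵) = 523,469,972
N ≈ √523,469,972 ≈ 22,879.5

≈ 22880 RPM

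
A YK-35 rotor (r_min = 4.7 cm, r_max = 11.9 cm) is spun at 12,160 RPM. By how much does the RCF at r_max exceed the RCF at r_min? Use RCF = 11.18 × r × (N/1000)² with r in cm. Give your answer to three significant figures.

RCF_max = 11.18 × 11.9 × (12.16)² = 11.18 × 11.9 × 147.8656 ≈ 19,672.3 × g
RCF_min = 11.18 × 4.7 × (12.16)² = 11.18 × 4.7 × 147.8656 ≈ 7,769.7 × g
ΔRCF = 19,672.3 − 7,769.7 = 11,902.6

≈ 11900 x g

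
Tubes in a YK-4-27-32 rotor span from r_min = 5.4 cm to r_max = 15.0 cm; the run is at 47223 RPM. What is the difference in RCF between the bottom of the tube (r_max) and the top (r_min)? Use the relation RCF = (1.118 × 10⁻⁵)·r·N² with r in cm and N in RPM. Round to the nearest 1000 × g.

ΔRCF = 1.118 × 10⁻⁵ × (r_max − r_min) × N² = 1.118 × 10⁻⁵ × 9.6 × 2,230,011,729 ≈ 239,342.7

239000 × g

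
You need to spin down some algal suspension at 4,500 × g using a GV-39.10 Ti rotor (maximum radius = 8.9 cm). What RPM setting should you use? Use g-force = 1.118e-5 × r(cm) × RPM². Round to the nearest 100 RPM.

RCF = 1.118 × 10⁻⁵ × r × N²
4,500 = 1.118 × 10⁻⁵ × 8.9 × N²
N² = 4,500 / (9.9502 × 10⁻⁵) = 45,225,222
N ≈ √45,225,222 ≈ 6,725.0

6700 RPM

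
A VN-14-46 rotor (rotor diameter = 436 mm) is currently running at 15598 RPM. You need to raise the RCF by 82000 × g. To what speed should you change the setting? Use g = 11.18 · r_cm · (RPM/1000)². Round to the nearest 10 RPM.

24080 RPM

r = 436 mm / 2 = 218 mm = 21.8 cm
Current RCF = 11.18 × 21.8 × (15.598)² = 11.18 × 21.8 × 243.297604 ≈ 59,297.5 × g
Target RCF = 59,297.5 + 82,000 = 141,297.5 × g
(N/1000)² = 141,297.5 / 243.724 = 579.7439
N = 1000 × √579.7439 ≈ 24,077.9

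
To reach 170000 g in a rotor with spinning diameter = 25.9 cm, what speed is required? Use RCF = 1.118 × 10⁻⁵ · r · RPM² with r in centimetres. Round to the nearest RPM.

≈ 34266 RPM

r = 25.9 / 2 = 12.95 cm
RCF = 1.118 × 10⁻⁵ × r × N²
170,000 = 1.118 × 10⁻⁵ × 12.95 × N²
N² = 170,000 / (14.4781 × 10⁻⁵) = 1,174,187,221
N ≈ √1,174,187,221 ≈ 34,266.4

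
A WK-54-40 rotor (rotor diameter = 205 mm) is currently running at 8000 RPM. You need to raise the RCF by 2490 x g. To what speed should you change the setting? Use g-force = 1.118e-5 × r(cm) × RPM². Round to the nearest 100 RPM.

r = 205 mm / 2 = 102.5 mm = 10.25 cm
Current RCF = 1.118 × 10⁻⁵ × 10.25 × (8000)² = 1.118 × 10⁻⁵ × 10.25 × 64,000,000 ≈ 7,334.1 × g
Target RCF = 7,334.1 + 2,490 = 9,824.1 × g
N² = 9,824.1 / (11.4595 × 10⁻⁵) = 85,728,871
N ≈ √85,728,871 ≈ 9,259.0

N₂ ≈ 9300 RPM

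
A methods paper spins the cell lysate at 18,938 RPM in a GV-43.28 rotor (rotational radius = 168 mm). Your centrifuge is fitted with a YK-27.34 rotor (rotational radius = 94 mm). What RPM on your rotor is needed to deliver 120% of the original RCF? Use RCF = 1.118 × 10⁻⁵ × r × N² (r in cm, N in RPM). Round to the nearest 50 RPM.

Original rotor: r = 168 mm = 16.8 cm
RCF = 1.118 × 10⁻⁵ × r × N²
RCF_original = 1.118 × 10⁻⁵ × 16.8 × (18938)² = 1.118 × 10⁻⁵ × 16.8 × 358,647,844 ≈ 67,362.7 × g
Target RCF = 1.2 × 67,362.7 ≈ 80,835.2 × g
Your rotor: r = 94 mm = 9.4 cm
80,835.2 = 1.118 × 10⁻⁵ × 9.4 × N²
N² = 80,835.2 / (10.5092 × 10⁻⁵) = 769,185,095
N ≈ √769,185,095 ≈ 27,734.2

27750 RPM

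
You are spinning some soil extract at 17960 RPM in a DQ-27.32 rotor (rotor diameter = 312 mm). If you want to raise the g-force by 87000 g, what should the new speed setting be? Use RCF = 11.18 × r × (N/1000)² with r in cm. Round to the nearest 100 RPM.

≈ 28700 RPM

r = 312 mm / 2 = 156 mm = 15.6 cm
Current RCF = 11.18 × 15.6 × (17.96)² = 11.18 × 15.6 × 322.5616 ≈ 56,257.3 × g
Target RCF = 56,257.3 + 87,000 = 143,257.3 × g
(N/1000)² = 143,257.3 / 174.408 = 821.3918
N = 1000 × √821.3918 ≈ 28,659.9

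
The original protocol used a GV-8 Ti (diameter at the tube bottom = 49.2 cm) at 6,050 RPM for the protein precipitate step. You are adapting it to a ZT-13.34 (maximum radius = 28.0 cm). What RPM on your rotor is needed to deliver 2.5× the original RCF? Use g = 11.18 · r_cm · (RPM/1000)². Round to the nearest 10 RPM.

Original rotor: r = 49.2 / 2 = 24.6 cm
RCF_original = 11.18 × 24.6 × (6.05)² = 11.18 × 24.6 × 36.6025 ≈ 10,066.7 × g
Target RCF = 2.5 × 10,066.7 ≈ 25,166.8 × g
25,166.8 = 11.18 × 28 × (N/1000)²
(N/1000)² = 25,166.8 / 313.04 = 80.39484
N = 1000 × √80.39484 ≈ 8,966.3

≈ 8970 RPM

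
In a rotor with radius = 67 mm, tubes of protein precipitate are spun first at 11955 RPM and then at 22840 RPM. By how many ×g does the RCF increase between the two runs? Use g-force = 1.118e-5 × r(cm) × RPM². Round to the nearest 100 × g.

r = 67 mm = 6.7 cm
RCF₁ = 1.118 × 10⁻⁵ × 6.7 × (11955)² = 1.118 × 10⁻⁵ × 6.7 × 142,922,025 ≈ 10,705.7 × g
RCF₂ = 1.118 × 10⁻⁵ × 6.7 × (22840)² = 1.118 × 10⁻⁵ × 6.7 × 521,665,600 ≈ 39,075.9 × g
Increase = 39,075.9 − 10,705.7 = 28,370.2

≈ 28400 ×g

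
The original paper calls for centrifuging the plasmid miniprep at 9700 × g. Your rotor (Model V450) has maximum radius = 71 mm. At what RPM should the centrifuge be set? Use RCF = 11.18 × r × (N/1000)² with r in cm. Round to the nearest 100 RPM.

r = 71 mm = 7.1 cm
9,700 = 11.18 × 7.1 × (N/1000)²
(N/1000)² = 9,700 / 79.378 = 122.2001
N = 1000 × √122.2001 ≈ 11,054.4

11100 RPM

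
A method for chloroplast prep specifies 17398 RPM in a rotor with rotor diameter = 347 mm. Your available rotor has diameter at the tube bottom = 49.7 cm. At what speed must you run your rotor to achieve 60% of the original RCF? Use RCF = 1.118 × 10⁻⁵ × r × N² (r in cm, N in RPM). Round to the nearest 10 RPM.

Original rotor: r = 347 mm / 2 = 173.5 mm = 17.35 cm
RCF_original = 1.118 × 10⁻⁵ × 17.35 × (17398)² = 1.118 × 10⁻⁵ × 17.35 × 302,690,404 ≈ 58,713.8 × g
Target RCF = 0.6 × 58,713.8 ≈ 35,228.3 × g
Your rotor: r = 49.7 / 2 = 24.85 cm
35,228.3 = 1.118 × 10⁻⁵ × 24.85 × N²
N² = 35,228.3 / (27.7823 × 10⁻⁵) = 126,801,237
N ≈ √126,801,237 ≈ 11,260.6

11260 RPM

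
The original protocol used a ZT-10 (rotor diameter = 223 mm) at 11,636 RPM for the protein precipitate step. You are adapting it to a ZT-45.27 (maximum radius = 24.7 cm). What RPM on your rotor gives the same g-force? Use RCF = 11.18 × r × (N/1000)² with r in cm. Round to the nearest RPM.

Original rotor: r = 223 mm / 2 = 111.5 mm = 11.15 cm
RCF_original = 11.18 × 11.15 × (11.636)² = 11.18 × 11.15 × 135.396496 ≈ 16,878.1 × g
16,878.1 = 11.18 × 24.7 × (N/1000)²
(N/1000)² = 16,878.1 / 276.146 = 61.1202
N = 1000 × √61.1202 ≈ 7,817.9

7818 RPM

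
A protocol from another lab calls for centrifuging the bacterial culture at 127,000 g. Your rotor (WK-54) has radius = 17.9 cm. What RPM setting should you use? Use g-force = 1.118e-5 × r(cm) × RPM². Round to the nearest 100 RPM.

≈ 25200 RPM

RCF = 1.118 × 10⁻⁵ × r × N²
127,000 = 1.118 × 10⁻⁵ × 17.9 × N²
N² = 127,000 / (20.0122 × 10⁻⁵) = 634,612,886
N ≈ √634,612,886 ≈ 25,191.5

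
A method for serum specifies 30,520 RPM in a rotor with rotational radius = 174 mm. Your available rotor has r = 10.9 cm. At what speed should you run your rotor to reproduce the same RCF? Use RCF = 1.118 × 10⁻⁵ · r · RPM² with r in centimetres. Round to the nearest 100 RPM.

Original rotor: r = 174 mm = 17.4 cm
RCF = 1.118 × 10⁻⁵ × r × N²
RCF_original = 1.118 × 10⁻⁵ × 17.4 × (30520)² = 1.118 × 10⁻⁵ × 17.4 × 931,470,400 ≈ 181,200.8 × g
181,200.8 = 1.118 × 10⁻⁵ × 10.9 × N²
N² = 181,200.8 / (12.1862 × 10⁻⁵) = 1,486,934,401
N ≈ √1,486,934,401 ≈ 38,560.8

38600 RPM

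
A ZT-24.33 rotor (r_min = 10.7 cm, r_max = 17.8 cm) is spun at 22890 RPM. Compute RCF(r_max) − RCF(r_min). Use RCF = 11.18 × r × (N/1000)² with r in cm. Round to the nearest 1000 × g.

42000 × g

RCF_max = 11.18 × 17.8 × (22.89)² = 11.18 × 17.8 × 523.9521 ≈ 104,268.6 × g
RCF_min = 11.18 × 10.7 × (22.89)² = 11.18 × 10.7 × 523.9521 ≈ 62,678.3 × g
ΔRCF = 104,268.6 − 62,678.3 = 41,590.3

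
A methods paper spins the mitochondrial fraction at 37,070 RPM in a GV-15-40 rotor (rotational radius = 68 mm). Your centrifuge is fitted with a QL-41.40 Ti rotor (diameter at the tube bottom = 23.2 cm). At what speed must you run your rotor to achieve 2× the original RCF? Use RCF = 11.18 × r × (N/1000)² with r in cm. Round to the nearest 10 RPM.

40140 RPM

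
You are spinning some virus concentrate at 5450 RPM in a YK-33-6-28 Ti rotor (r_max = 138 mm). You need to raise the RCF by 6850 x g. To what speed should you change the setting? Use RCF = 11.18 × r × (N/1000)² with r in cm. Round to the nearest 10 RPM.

8610 RPM

r = 138 mm = 13.8 cm
Current RCF = 11.18 × 13.8 × (5.45)² = 11.18 × 13.8 × 29.7025 ≈ 4,582.6 × g
Target RCF = 4,582.6 + 6,850 = 11,432.6 × g
(N/1000)² = 11,432.6 / 154.284 = 74.10101
N = 1000 × √74.10101 ≈ 8,608.2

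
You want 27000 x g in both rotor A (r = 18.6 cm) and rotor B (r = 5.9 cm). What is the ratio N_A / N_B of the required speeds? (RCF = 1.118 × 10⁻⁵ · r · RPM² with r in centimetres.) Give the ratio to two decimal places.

At fixed RCF, N ∝ 1/√r, so N_A/N_B = √(r_B/r_A) = √(5.9/18.6) = √0.317204 = 0.5632.

0.56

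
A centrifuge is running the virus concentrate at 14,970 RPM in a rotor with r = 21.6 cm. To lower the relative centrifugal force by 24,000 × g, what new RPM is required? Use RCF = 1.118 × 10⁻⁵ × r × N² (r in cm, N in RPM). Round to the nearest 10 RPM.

Current RCF = 1.118 × 10⁻⁵ × 21.6 × (14970)² = 1.118 × 10⁻⁵ × 21.6 × 224,100,900 ≈ 54,117.7 × g
Target RCF = 54,117.7 − 24,000 = 30,117.7 × g
N² = 30,117.7 / (24.1488 × 10⁻⁵) = 124,717,170
N ≈ √124,717,170 ≈ 11,167.7

11170 RPM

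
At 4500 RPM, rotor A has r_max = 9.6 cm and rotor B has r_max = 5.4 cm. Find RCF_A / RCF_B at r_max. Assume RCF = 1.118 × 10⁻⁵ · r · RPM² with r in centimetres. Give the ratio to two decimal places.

1.78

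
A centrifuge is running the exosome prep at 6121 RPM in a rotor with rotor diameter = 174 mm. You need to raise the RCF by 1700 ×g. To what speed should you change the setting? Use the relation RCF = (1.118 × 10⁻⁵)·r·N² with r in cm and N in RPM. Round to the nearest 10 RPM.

r = 174 mm / 2 = 87 mm = 8.7 cm
Current RCF = 1.118 × 10⁻⁵ × 8.7 × (6121)² = 1.118 × 10⁻⁵ × 8.7 × 37,466,641 ≈ 3,644.2 × g
Target RCF = 3,644.2 + 1,700 = 5,344.2 × g
N² = 5,344.2 / (9.7266 × 10⁻⁵) = 54,944,174
N ≈ √54,944,174 ≈ 7,412.4

7410 RPM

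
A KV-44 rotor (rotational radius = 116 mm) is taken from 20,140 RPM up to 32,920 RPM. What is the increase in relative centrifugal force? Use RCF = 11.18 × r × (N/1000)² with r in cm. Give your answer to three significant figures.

≈ 87900 ×g

r = 116 mm = 11.6 cm
RCF₁ = 11.18 × 11.6 × (20.14)² = 11.18 × 11.6 × 405.6196 ≈ 52,604 × g
RCF₂ = 11.18 × 11.6 × (32.92)² = 11.18 × 11.6 × 1,083.7264 ≈ 140,546.3 × g
Increase = 140,546.3 − 52,604 = 87,942.3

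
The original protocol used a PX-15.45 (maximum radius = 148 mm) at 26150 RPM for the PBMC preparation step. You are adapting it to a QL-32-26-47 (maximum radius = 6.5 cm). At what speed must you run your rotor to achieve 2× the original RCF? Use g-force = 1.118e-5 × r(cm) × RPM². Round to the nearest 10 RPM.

Original rotor: r = 148 mm = 14.8 cm
RCF_original = 1.118 × 10⁻⁵ × 14.8 × (26150)² = 1.118 × 10⁻⁵ × 14.8 × 683,822,500 ≈ 113,148 × g
Target RCF = 2 × 113,148 ≈ 226,296 × g
226,296 = 1.118 × 10⁻⁵ × 6.5 × N²
N² = 226,296 / (7.267 × 10⁻⁵) = 3,114,022,293
N ≈ √3,114,022,293 ≈ 55,803.4

≈ 55800 RPM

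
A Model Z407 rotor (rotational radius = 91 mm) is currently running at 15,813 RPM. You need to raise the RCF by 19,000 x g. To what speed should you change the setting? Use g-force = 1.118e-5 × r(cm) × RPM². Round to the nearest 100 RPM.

r = 91 mm = 9.1 cm
Current RCF = 1.118 × 10⁻⁵ × 9.1 × (15813)² = 1.118 × 10⁻⁵ × 9.1 × 250,050,969 ≈ 25,439.7 × g
Target RCF = 25,439.7 + 19,000 = 44,439.7 × g
N² = 44,439.7 / (10.1738 × 10⁻⁵) = 436,805,323
N ≈ √436,805,323 ≈ 20,899.9

≈ 20900 RPM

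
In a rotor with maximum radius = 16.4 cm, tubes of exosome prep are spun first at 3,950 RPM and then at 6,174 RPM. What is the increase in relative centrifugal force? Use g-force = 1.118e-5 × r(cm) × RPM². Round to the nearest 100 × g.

≈ 4100 × g

RCF₁ = 1.118 × 10⁻⁵ × 16.4 × (3950)² = 1.118 × 10⁻⁵ × 16.4 × 15,602,500 ≈ 2,860.7 × g
RCF₂ = 1.118 × 10⁻⁵ × 16.4 × (6174)² = 1.118 × 10⁻⁵ × 16.4 × 38,118,276 ≈ 6,989.1 × g
Increase = 6,989.1 − 2,860.7 = 4,128.4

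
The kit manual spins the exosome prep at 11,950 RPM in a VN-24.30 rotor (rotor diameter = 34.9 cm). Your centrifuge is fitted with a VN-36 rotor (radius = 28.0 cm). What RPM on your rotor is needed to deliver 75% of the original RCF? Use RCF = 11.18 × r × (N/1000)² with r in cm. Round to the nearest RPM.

Original rotor: r = 34.9 / 2 = 17.45 cm
RCF_original = 11.18 × 17.45 × (11.95)² = 11.18 × 17.45 × 142.8025 ≈ 27,859.5 × g
Target RCF = 0.75 × 27,859.5 ≈ 20,894.6 × g
20,894.6 = 11.18 × 28 × (N/1000)²
(N/1000)² = 20,894.6 / 313.04 = 66.74738
N = 1000 × √66.74738 ≈ 8,169.9

8170 RPM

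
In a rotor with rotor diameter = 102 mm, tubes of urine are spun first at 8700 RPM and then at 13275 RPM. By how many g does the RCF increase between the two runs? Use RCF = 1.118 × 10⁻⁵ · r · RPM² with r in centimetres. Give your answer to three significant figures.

r = 102 mm / 2 = 51 mm = 5.1 cm
RCF₁ = 1.118 × 10⁻⁵ × 5.1 × (8700)² = 1.118 × 10⁻⁵ × 5.1 × 75,690,000 ≈ 4,315.7 × g
RCF₂ = 1.118 × 10⁻⁵ × 5.1 × (13275)² = 1.118 × 10⁻⁵ × 5.1 × 176,225,625 ≈ 10,048 × g
Increase = 10,048 − 4,315.7 = 5,732.3

≈ 5730 g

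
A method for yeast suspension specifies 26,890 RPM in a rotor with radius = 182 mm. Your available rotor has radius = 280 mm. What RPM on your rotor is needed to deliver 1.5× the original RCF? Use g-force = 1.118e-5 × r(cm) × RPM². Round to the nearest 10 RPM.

Original rotor: r = 182 mm = 18.2 cm
RCF = 1.118 × 10⁻⁵ × r × N²
RCF_original = 1.118 × 10⁻⁵ × 18.2 × (26890)² = 1.118 × 10⁻⁵ × 18.2 × 723,072,100 ≈ 147,127.8 × g
Target RCF = 1.5 × 147,127.8 ≈ 220,691.7 × g
Your rotor: r = 280 mm = 28.0 cm
220,691.7 = 1.118 × 10⁻⁵ × 28 × N²
N² = 220,691.7 / (31.304 × 10⁻⁵) = 704,995,208
N ≈ √704,995,208 ≈ 26,551.7

26550 RPM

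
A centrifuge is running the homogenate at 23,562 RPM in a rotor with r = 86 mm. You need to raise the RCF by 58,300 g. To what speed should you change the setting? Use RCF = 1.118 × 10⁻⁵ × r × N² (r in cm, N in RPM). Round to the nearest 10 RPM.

34080 RPM

r = 86 mm = 8.6 cm
Current RCF = 1.118 × 10⁻⁵ × 8.6 × (23562)² = 1.118 × 10⁻⁵ × 8.6 × 555,167,844 ≈ 53,378.3 × g
Target RCF = 53,378.3 + 58,300 = 111,678.3 × g
N² = 111,678.3 / (9.6148 × 10⁻⁵) = 1,161,524,941
N ≈ √1,161,524,941 ≈ 34,081.2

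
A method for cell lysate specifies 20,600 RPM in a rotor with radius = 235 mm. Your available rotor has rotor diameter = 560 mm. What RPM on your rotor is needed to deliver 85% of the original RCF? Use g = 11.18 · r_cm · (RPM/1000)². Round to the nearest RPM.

≈ 17399 RPM

Original rotor: r = 235 mm = 23.5 cm
RCF_original = 11.18 × 23.5 × (20.6)² = 11.18 × 23.5 × 424.36 ≈ 111,492.1 × g
Target RCF = 0.85 × 111,492.1 ≈ 94,768.3 × g
Your rotor: r = 560 mm / 2 = 280 mm = 28 cm
94,768.3 = 11.18 × 28 × (N/1000)²
(N/1000)² = 94,768.3 / 313.04 = 302.7354
N = 1000 × √302.7354 ≈ 17,399.3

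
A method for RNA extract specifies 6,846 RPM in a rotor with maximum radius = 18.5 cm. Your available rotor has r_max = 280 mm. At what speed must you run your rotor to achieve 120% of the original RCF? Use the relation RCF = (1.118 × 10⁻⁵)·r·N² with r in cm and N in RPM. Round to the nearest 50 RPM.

RCF = 1.118 × 10⁻⁵ × r × N²
RCF_original = 1.118 × 10⁻⁵ × 18.5 × (6846)² = 1.118 × 10⁻⁵ × 18.5 × 46,867,716 ≈ 9,693.6 × g
Target RCF = 1.2 × 9,693.6 ≈ 11,632.3 × g
Your rotor: r = 280 mm = 28.0 cm
11,632.3 = 1.118 × 10⁻⁵ × 28 × N²
N² = 11,632.3 / (31.304 × 10⁻⁵) = 37,159,149
N ≈ √37,159,149 ≈ 6,095.8

6100 RPM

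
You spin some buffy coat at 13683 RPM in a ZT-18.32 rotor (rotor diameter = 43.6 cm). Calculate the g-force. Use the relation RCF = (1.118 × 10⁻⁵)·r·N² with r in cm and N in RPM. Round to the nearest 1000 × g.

46000 g

r = 43.6 / 2 = 21.8 cm
RCF = 1.118 × 10⁻⁵ × 21.8 × (13683)² = 1.118 × 10⁻⁵ × 21.8 × 187,224,489 ≈ 45,631.1 × g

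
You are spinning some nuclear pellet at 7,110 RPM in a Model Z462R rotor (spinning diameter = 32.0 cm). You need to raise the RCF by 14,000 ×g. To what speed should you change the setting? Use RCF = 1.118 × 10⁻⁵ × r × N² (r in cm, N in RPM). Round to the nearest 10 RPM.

r = 32.0 / 2 = 16 cm
Current RCF = 1.118 × 10⁻⁵ × 16 × (7110)² = 1.118 × 10⁻⁵ × 16 × 50,552,100 ≈ 9,042.8 × g
Target RCF = 9,042.8 + 14,000 = 23,042.8 × g
N² = 23,042.8 / (17.888 × 10⁻⁵) = 128,817,084
N ≈ √128,817,084 ≈ 11,349.8

N₂ ≈ 11350 RPM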